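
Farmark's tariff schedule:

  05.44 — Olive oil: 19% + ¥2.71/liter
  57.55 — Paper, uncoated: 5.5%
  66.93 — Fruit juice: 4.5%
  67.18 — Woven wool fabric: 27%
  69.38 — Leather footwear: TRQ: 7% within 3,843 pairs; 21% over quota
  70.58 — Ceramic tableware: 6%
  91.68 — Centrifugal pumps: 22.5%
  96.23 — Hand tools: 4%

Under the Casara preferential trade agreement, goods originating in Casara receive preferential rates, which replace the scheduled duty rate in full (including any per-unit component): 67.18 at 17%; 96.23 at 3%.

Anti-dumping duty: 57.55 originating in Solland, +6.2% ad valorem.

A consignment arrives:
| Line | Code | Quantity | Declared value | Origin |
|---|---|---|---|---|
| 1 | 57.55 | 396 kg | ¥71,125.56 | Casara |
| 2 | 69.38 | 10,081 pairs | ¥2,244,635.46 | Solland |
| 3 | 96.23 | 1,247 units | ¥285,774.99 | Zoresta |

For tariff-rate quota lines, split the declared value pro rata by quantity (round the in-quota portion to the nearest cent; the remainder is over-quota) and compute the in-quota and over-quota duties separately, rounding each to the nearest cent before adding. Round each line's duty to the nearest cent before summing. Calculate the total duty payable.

Line 1 (57.55, Casara, 396 kg, ¥71,125.56):
Base rate for 57.55 is 5.5%.
Origin Casara is the FTA partner but 57.55 is not on the preference list; base rate stands.
The additional-duty order on 57.55 targets Solland, not Casara; it does not apply.
Duty = ¥71,125.56 × 5.5% = ¥3,911.91.
Line 2 (69.38, Solland, 10,081 pairs, ¥2,244,635.46):
Code 69.38 is under a tariff-rate quota (threshold 3,843 pairs). In-quota: 3,843 pairs at 7%; over-quota: 6,238 pairs at 21%.
Pro-rata value split: in-quota = ¥2,244,635.46 × 3,843/10,081 = ¥855,682.38; over-quota = ¥2,244,635.46 − ¥855,682.38 = ¥1,388,953.08.
In-quota duty = ¥855,682.38 × 7% = ¥59,897.77. Over-quota duty = ¥1,388,953.08 × 21% = ¥291,680.15.
Line duty = ¥59,897.77 + ¥291,680.15 = ¥351,577.92.
Line 3 (96.23, Zoresta, 1,247 units, ¥285,774.99):
Base rate for 96.23 is 4%.
96.23 has an FTA preferential rate, but origin Zoresta is not Casara; base rate stands.
Duty = ¥285,774.99 × 4% = ¥11,431.00.
Total = ¥3,911.91 + ¥351,577.92 + ¥11,431.00 = ¥366,920.83.

¥366,920.83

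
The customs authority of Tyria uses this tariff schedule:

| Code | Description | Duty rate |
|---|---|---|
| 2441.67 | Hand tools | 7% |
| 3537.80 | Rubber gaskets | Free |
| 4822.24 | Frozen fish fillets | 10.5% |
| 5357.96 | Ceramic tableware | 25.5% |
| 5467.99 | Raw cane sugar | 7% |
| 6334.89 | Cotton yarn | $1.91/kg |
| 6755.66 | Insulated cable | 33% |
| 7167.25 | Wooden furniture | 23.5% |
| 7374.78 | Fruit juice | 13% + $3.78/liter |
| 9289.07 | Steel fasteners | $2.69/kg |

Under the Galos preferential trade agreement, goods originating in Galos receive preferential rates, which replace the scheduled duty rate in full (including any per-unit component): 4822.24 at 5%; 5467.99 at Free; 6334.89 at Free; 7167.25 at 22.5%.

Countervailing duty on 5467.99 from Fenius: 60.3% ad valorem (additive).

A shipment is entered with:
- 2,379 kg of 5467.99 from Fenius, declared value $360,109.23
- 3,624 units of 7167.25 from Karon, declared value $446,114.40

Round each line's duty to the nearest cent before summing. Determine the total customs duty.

Line 1 (5467.99, Fenius, 2,379 kg, $360,109.23):
Base rate for 5467.99 is 7%.
5467.99 has an FTA preferential rate, but origin Fenius is not Galos; base rate stands.
Additional duty on 5467.99 from Fenius: +60.3%. Applied ad valorem rate: 7% + 60.3% = 67.3%.
Duty = $360,109.23 × 67.3% = $242,353.51.
Line 2 (7167.25, Karon, 3,624 units, $446,114.40):
Base rate for 7167.25 is 23.5%.
7167.25 has an FTA preferential rate, but origin Karon is not Galos; base rate stands.
Duty = $446,114.40 × 23.5% = $104,836.88.
Total = $242,353.51 + $104,836.88 = $347,190.39.

$347,190.39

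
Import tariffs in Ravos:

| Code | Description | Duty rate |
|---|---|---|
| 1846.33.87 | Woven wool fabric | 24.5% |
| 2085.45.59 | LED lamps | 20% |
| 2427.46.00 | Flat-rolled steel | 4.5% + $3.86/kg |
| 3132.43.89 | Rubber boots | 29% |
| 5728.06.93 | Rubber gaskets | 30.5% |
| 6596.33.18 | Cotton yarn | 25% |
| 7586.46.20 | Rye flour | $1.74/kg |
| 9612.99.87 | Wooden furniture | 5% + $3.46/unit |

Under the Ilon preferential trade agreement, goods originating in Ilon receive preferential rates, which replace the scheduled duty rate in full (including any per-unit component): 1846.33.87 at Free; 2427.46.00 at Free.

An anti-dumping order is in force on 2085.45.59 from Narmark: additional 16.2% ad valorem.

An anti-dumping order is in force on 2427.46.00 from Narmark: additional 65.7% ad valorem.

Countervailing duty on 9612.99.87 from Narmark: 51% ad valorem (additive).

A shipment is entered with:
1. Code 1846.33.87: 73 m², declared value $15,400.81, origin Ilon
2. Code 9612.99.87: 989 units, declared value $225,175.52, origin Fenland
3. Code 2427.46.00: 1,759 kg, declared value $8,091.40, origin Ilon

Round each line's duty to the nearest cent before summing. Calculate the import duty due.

$14,680.72

Line 1 (1846.33.87, Ilon, 73 m², $15,400.81):
Base rate for 1846.33.87 is 24.5%.
Origin Ilon qualifies under the Ravos–Ilon agreement and 1846.33.87 is covered: preferential rate Free applies instead.
Duty = $15,400.81 × 0% = $0.00.
Line 2 (9612.99.87, Fenland, 989 units, $225,175.52):
Base rate for 9612.99.87 is 5% + $3.46/unit.
The additional-duty order on 9612.99.87 targets Narmark, not Fenland; it does not apply.
Duty = $225,175.52 × 5% + 989 × $3.46 = $14,680.72.
Line 3 (2427.46.00, Ilon, 1,759 kg, $8,091.40):
Base rate for 2427.46.00 is 4.5% + $3.86/kg.
Origin Ilon qualifies under the Ravos–Ilon agreement and 2427.46.00 is covered: preferential rate Free applies instead.
The additional-duty order on 2427.46.00 targets Narmark, not Ilon; it does not apply.
Duty = $8,091.40 × 0% = $0.00.
Total = $0.00 + $14,680.72 + $0.00 = $14,680.72.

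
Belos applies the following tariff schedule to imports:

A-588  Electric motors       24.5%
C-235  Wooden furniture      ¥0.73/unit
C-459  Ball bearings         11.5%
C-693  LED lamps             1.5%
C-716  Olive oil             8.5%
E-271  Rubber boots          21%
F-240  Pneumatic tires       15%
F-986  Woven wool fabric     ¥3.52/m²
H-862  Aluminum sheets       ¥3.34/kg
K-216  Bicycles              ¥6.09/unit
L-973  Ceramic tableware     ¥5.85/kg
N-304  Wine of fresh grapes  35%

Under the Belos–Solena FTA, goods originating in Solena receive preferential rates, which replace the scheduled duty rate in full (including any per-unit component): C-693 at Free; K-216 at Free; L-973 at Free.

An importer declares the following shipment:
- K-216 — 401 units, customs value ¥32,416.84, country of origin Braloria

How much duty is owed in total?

Line 1 (K-216, Braloria, 401 units, ¥32,416.84):
Base rate for K-216 is ¥6.09/unit.
K-216 has an FTA preferential rate, but origin Braloria is not Solena; base rate stands.
Duty = 401 × ¥6.09 = ¥2,442.09.

¥2,442.09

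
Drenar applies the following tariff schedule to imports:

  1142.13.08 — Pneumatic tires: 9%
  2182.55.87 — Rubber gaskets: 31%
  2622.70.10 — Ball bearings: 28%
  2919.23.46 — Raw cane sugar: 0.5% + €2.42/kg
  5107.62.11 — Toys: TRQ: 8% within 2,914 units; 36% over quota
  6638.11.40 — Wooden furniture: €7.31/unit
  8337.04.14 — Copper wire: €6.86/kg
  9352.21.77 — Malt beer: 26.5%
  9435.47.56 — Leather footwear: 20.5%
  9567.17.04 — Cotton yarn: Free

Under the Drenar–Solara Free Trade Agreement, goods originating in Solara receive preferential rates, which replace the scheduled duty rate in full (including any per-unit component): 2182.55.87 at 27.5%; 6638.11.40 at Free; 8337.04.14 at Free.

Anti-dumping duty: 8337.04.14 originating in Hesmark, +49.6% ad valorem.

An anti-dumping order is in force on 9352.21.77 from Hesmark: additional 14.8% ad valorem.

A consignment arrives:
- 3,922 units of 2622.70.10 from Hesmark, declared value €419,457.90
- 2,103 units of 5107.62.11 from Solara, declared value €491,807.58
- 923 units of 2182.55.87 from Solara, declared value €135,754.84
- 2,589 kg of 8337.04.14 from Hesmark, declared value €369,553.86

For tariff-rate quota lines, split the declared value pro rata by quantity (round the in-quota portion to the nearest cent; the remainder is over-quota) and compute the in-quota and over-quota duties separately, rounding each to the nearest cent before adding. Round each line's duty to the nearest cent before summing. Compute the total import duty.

€395,184.65

Line 1 (2622.70.10, Hesmark, 3,922 units, €419,457.90):
Base rate for 2622.70.10 is 28%.
Duty = €419,457.90 × 28% = €117,448.21.
Line 2 (5107.62.11, Solara, 2,103 units, €491,807.58):
Code 5107.62.11 is under a tariff-rate quota (threshold 2,914 units). Quantity 2,103 units is within the quota, so the in-quota rate 8% applies to the full value.
Duty = €491,807.58 × 8% = €39,344.61.
Line 3 (2182.55.87, Solara, 923 units, €135,754.84):
Base rate for 2182.55.87 is 31%.
Origin Solara qualifies under the Drenar–Solara agreement and 2182.55.87 is covered: preferential rate 27.5% applies instead.
Duty = €135,754.84 × 27.5% = €37,332.58.
Line 4 (8337.04.14, Hesmark, 2,589 kg, €369,553.86):
Base rate for 8337.04.14 is €6.86/kg.
8337.04.14 has an FTA preferential rate, but origin Hesmark is not Solara; base rate stands.
Additional duty on 8337.04.14 from Hesmark: +49.6% ad valorem. Applied ad valorem rate = 49.6%.
Duty = €369,553.86 × 49.6% + 2,589 × €6.86 = €201,059.25.
Total = €117,448.21 + €39,344.61 + €37,332.58 + €201,059.25 = €395,184.65.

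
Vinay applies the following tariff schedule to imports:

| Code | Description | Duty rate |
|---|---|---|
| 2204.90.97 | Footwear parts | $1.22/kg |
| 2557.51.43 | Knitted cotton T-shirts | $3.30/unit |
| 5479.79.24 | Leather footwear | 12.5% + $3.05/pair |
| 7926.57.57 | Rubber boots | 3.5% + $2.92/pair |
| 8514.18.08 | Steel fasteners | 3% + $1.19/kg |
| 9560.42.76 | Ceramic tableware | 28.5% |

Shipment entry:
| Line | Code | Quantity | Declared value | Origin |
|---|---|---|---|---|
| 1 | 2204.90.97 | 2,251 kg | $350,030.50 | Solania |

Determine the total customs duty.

$2,746.22

Line 1 (2204.90.97, Solania, 2,251 kg, $350,030.50):
Base rate for 2204.90.97 is $1.22/kg.
Duty = 2,251 × $1.22 = $2,746.22.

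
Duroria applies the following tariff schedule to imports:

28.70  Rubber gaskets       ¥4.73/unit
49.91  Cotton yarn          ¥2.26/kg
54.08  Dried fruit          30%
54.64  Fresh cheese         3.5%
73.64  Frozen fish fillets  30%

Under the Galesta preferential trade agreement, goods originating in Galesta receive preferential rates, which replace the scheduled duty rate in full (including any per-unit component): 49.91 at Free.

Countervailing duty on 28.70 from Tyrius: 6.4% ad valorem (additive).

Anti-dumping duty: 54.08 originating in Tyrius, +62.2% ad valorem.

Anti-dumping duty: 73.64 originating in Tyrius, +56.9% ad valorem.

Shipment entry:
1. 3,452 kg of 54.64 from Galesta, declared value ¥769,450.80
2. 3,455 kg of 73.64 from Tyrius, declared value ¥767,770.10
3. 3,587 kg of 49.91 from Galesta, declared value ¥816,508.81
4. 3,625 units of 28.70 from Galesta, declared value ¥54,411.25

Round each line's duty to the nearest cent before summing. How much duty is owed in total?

¥711,269.25

Line 1 (54.64, Galesta, 3,452 kg, ¥769,450.80):
Base rate for 54.64 is 3.5%.
Origin Galesta is the FTA partner but 54.64 is not on the preference list; base rate stands.
Duty = ¥769,450.80 × 3.5% = ¥26,930.78.
Line 2 (73.64, Tyrius, 3,455 kg, ¥767,770.10):
Base rate for 73.64 is 30%.
Additional duty on 73.64 from Tyrius: +56.9%. Applied ad valorem rate: 30% + 56.9% = 86.9%.
Duty = ¥767,770.10 × 86.9% = ¥667,192.22.
Line 3 (49.91, Galesta, 3,587 kg, ¥816,508.81):
Base rate for 49.91 is ¥2.26/kg.
Origin Galesta qualifies under the Duroria–Galesta agreement and 49.91 is covered: preferential rate Free applies instead.
Duty = ¥816,508.81 × 0% = ¥0.00.
Line 4 (28.70, Galesta, 3,625 units, ¥54,411.25):
Base rate for 28.70 is ¥4.73/unit.
Origin Galesta is the FTA partner but 28.70 is not on the preference list; base rate stands.
The additional-duty order on 28.70 targets Tyrius, not Galesta; it does not apply.
Duty = 3,625 × ¥4.73 = ¥17,146.25.
Total = ¥26,930.78 + ¥667,192.22 + ¥0.00 + ¥17,146.25 = ¥711,269.25.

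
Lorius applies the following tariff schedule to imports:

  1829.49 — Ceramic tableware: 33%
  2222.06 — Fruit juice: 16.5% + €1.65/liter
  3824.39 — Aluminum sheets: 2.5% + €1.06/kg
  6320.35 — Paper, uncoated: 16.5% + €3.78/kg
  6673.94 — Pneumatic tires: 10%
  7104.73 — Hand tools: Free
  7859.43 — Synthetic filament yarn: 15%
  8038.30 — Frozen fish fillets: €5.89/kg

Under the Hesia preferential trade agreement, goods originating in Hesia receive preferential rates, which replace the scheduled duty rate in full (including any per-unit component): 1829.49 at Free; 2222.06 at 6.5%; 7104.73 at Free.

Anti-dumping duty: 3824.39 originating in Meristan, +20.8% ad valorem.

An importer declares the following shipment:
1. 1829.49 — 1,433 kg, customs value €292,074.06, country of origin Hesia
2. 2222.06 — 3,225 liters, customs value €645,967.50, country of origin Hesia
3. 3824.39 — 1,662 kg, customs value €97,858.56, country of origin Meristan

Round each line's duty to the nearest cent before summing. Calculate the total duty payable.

€66,550.65

Line 1 (1829.49, Hesia, 1,433 kg, €292,074.06):
Base rate for 1829.49 is 33%.
Origin Hesia qualifies under the Lorius–Hesia agreement and 1829.49 is covered: preferential rate Free applies instead.
Duty = €292,074.06 × 0% = €0.00.
Line 2 (2222.06, Hesia, 3,225 liters, €645,967.50):
Base rate for 2222.06 is 16.5% + €1.65/liter.
Origin Hesia qualifies under the Lorius–Hesia agreement and 2222.06 is covered: preferential rate 6.5% applies instead.
Duty = €645,967.50 × 6.5% = €41,987.89.
Line 3 (3824.39, Meristan, 1,662 kg, €97,858.56):
Base rate for 3824.39 is 2.5% + €1.06/kg.
Additional duty on 3824.39 from Meristan: +20.8%. Applied ad valorem rate: 2.5% + 20.8% = 23.3%.
Duty = €97,858.56 × 23.3% + 1,662 × €1.06 = €24,562.76.
Total = €0.00 + €41,987.89 + €24,562.76 = €66,550.65.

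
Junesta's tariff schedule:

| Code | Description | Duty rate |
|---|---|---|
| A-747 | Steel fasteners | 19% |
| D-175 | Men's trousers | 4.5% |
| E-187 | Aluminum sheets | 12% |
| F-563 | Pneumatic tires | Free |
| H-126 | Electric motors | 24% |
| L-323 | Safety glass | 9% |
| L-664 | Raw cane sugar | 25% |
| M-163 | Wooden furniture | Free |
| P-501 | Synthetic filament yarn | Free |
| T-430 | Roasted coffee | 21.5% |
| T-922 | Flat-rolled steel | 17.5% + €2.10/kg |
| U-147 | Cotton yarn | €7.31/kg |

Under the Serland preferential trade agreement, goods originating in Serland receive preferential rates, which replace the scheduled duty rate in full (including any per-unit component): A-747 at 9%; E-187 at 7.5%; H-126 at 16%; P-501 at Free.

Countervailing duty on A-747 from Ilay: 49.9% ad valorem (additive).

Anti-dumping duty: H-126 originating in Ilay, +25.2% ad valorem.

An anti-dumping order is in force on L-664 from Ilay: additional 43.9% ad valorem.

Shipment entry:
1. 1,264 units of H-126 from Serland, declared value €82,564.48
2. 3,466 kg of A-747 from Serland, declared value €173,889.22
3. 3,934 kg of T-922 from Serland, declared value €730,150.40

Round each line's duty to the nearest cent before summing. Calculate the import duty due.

Line 1 (H-126, Serland, 1,264 units, €82,564.48):
Base rate for H-126 is 24%.
Origin Serland qualifies under the Junesta–Serland agreement and H-126 is covered: preferential rate 16% applies instead.
The additional-duty order on H-126 targets Ilay, not Serland; it does not apply.
Duty = €82,564.48 × 16% = €13,210.32.
Line 2 (A-747, Serland, 3,466 kg, €173,889.22):
Base rate for A-747 is 19%.
Origin Serland qualifies under the Junesta–Serland agreement and A-747 is covered: preferential rate 9% applies instead.
The additional-duty order on A-747 targets Ilay, not Serland; it does not apply.
Duty = €173,889.22 × 9% = €15,650.03.
Line 3 (T-922, Serland, 3,934 kg, €730,150.40):
Base rate for T-922 is 17.5% + €2.10/kg.
Origin Serland is the FTA partner but T-922 is not on the preference list; base rate stands.
Duty = €730,150.40 × 17.5% + 3,934 × €2.10 = €136,037.72.
Total = €13,210.32 + €15,650.03 + €136,037.72 = €164,898.07.

€164,898.07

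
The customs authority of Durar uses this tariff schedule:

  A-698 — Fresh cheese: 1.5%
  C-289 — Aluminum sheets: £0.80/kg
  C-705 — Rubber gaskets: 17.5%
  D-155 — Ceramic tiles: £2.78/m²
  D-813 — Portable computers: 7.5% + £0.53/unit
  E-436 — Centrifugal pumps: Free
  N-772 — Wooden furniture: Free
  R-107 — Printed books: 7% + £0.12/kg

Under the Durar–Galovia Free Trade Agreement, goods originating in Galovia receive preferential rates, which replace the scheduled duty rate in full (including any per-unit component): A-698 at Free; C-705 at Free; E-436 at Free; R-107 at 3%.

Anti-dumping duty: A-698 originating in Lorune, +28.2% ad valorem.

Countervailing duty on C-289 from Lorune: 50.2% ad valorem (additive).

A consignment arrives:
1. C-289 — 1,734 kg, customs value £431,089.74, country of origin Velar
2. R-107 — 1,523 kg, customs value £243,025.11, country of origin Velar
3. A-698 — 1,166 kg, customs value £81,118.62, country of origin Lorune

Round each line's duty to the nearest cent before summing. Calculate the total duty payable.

£42,673.95

Line 1 (C-289, Velar, 1,734 kg, £431,089.74):
Base rate for C-289 is £0.80/kg.
The additional-duty order on C-289 targets Lorune, not Velar; it does not apply.
Duty = 1,734 × £0.80 = £1,387.20.
Line 2 (R-107, Velar, 1,523 kg, £243,025.11):
Base rate for R-107 is 7% + £0.12/kg.
R-107 has an FTA preferential rate, but origin Velar is not Galovia; base rate stands.
Duty = £243,025.11 × 7% + 1,523 × £0.12 = £17,194.52.
Line 3 (A-698, Lorune, 1,166 kg, £81,118.62):
Base rate for A-698 is 1.5%.
A-698 has an FTA preferential rate, but origin Lorune is not Galovia; base rate stands.
Additional duty on A-698 from Lorune: +28.2%. Applied ad valorem rate: 1.5% + 28.2% = 29.7%.
Duty = £81,118.62 × 29.7% = £24,092.23.
Total = £1,387.20 + £17,194.52 + £24,092.23 = £42,673.95.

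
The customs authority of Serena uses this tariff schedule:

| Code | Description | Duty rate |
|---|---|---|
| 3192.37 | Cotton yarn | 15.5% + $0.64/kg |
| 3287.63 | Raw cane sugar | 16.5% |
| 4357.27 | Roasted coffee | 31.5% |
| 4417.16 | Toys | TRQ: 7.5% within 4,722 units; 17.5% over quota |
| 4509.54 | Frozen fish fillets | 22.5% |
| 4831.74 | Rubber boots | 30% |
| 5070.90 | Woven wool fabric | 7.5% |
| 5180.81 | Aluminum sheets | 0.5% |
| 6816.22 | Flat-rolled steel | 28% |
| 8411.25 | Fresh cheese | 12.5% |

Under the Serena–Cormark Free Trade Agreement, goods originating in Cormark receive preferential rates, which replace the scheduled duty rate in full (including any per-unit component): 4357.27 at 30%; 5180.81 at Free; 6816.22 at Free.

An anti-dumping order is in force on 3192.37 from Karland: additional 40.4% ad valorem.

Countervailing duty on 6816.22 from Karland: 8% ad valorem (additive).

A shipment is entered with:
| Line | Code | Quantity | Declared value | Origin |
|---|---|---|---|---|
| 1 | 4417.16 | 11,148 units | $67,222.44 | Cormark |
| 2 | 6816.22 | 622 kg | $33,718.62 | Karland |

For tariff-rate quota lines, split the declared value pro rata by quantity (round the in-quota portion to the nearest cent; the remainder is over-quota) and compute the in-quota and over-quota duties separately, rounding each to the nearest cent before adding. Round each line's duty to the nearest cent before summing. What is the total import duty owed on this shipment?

Line 1 (4417.16, Cormark, 11,148 units, $67,222.44):
Code 4417.16 is under a tariff-rate quota (threshold 4,722 units). In-quota: 4,722 units at 7.5%; over-quota: 6,426 units at 17.5%.
Pro-rata value split: in-quota = $67,222.44 × 4,722/11,148 = $28,473.66; over-quota = $67,222.44 − $28,473.66 = $38,748.78.
In-quota duty = $28,473.66 × 7.5% = $2,135.52. Over-quota duty = $38,748.78 × 17.5% = $6,781.04.
Line duty = $2,135.52 + $6,781.04 = $8,916.56.
Line 2 (6816.22, Karland, 622 kg, $33,718.62):
Base rate for 6816.22 is 28%.
6816.22 has an FTA preferential rate, but origin Karland is not Cormark; base rate stands.
Additional duty on 6816.22 from Karland: +8%. Applied ad valorem rate: 28% + 8% = 36%.
Duty = $33,718.62 × 36% = $12,138.70.
Total = $8,916.56 + $12,138.70 = $21,055.26.

$21,055.26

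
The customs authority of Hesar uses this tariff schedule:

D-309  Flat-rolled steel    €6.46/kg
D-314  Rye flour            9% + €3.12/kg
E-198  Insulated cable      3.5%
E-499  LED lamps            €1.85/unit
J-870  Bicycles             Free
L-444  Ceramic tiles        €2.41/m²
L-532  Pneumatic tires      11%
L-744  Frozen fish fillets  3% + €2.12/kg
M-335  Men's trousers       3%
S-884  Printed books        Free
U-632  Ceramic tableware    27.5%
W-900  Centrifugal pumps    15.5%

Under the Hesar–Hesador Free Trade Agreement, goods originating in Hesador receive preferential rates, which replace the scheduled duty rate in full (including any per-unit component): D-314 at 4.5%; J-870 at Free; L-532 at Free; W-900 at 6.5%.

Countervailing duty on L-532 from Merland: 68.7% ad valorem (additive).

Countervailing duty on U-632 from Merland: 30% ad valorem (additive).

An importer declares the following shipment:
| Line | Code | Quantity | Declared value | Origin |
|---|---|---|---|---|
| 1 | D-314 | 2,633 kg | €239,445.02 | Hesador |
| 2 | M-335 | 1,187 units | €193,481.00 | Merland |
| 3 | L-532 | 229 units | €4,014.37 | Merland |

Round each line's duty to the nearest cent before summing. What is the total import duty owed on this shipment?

€19,778.91

Line 1 (D-314, Hesador, 2,633 kg, €239,445.02):
Base rate for D-314 is 9% + €3.12/kg.
Origin Hesador qualifies under the Hesar–Hesador agreement and D-314 is covered: preferential rate 4.5% applies instead.
Duty = €239,445.02 × 4.5% = €10,775.03.
Line 2 (M-335, Merland, 1,187 units, €193,481.00):
Base rate for M-335 is 3%.
Duty = €193,481.00 × 3% = €5,804.43.
Line 3 (L-532, Merland, 229 units, €4,014.37):
Base rate for L-532 is 11%.
L-532 has an FTA preferential rate, but origin Merland is not Hesador; base rate stands.
Additional duty on L-532 from Merland: +68.7%. Applied ad valorem rate: 11% + 68.7% = 79.7%.
Duty = €4,014.37 × 79.7% = €3,199.45.
Total = €10,775.03 + €5,804.43 + €3,199.45 = €19,778.91.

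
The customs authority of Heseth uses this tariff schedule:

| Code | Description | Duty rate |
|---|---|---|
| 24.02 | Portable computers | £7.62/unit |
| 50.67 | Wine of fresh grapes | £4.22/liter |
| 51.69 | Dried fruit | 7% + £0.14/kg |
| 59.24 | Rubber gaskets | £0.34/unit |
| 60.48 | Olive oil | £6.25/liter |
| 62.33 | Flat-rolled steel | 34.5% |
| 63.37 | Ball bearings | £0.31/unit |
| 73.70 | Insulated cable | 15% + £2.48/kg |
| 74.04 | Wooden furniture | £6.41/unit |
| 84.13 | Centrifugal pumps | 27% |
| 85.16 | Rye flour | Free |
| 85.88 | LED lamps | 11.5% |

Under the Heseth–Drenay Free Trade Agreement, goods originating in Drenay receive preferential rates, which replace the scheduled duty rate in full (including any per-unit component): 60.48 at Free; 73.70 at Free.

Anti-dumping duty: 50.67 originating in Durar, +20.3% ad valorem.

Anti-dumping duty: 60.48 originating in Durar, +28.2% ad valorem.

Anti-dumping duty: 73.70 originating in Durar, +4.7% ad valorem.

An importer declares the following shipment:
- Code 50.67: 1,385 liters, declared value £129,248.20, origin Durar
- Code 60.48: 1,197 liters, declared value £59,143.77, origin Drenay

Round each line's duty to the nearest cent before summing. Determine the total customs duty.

£32,082.08

Line 1 (50.67, Durar, 1,385 liters, £129,248.20):
Base rate for 50.67 is £4.22/liter.
Additional duty on 50.67 from Durar: +20.3% ad valorem. Applied ad valorem rate = 20.3%.
Duty = £129,248.20 × 20.3% + 1,385 × £4.22 = £32,082.08.
Line 2 (60.48, Drenay, 1,197 liters, £59,143.77):
Base rate for 60.48 is £6.25/liter.
Origin Drenay qualifies under the Heseth–Drenay agreement and 60.48 is covered: preferential rate Free applies instead.
The additional-duty order on 60.48 targets Durar, not Drenay; it does not apply.
Duty = £59,143.77 × 0% = £0.00.
Total = £32,082.08 + £0.00 = £32,082.08.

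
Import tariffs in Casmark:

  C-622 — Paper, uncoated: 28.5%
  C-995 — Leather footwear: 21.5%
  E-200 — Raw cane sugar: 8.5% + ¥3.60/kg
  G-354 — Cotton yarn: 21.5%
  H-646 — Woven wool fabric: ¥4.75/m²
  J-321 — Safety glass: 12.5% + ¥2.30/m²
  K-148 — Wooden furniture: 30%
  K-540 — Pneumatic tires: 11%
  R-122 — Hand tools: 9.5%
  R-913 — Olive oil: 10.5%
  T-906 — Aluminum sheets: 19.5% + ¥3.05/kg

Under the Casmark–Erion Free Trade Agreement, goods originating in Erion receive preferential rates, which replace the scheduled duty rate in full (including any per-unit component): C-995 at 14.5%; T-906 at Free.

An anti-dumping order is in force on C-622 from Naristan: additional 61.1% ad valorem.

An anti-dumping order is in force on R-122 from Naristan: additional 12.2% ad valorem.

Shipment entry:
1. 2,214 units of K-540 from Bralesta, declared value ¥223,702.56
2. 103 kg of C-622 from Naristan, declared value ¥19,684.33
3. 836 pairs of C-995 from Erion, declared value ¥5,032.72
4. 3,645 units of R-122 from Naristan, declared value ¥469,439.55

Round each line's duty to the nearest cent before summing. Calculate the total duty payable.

¥144,842.56

Line 1 (K-540, Bralesta, 2,214 units, ¥223,702.56):
Base rate for K-540 is 11%.
Duty = ¥223,702.56 × 11% = ¥24,607.28.
Line 2 (C-622, Naristan, 103 kg, ¥19,684.33):
Base rate for C-622 is 28.5%.
Additional duty on C-622 from Naristan: +61.1%. Applied ad valorem rate: 28.5% + 61.1% = 89.6%.
Duty = ¥19,684.33 × 89.6% = ¥17,637.16.
Line 3 (C-995, Erion, 836 pairs, ¥5,032.72):
Base rate for C-995 is 21.5%.
Origin Erion qualifies under the Casmark–Erion agreement and C-995 is covered: preferential rate 14.5% applies instead.
Duty = ¥5,032.72 × 14.5% = ¥729.74.
Line 4 (R-122, Naristan, 3,645 units, ¥469,439.55):
Base rate for R-122 is 9.5%.
Additional duty on R-122 from Naristan: +12.2%. Applied ad valorem rate: 9.5% + 12.2% = 21.7%.
Duty = ¥469,439.55 × 21.7% = ¥101,868.38.
Total = ¥24,607.28 + ¥17,637.16 + ¥729.74 + ¥101,868.38 = ¥144,842.56.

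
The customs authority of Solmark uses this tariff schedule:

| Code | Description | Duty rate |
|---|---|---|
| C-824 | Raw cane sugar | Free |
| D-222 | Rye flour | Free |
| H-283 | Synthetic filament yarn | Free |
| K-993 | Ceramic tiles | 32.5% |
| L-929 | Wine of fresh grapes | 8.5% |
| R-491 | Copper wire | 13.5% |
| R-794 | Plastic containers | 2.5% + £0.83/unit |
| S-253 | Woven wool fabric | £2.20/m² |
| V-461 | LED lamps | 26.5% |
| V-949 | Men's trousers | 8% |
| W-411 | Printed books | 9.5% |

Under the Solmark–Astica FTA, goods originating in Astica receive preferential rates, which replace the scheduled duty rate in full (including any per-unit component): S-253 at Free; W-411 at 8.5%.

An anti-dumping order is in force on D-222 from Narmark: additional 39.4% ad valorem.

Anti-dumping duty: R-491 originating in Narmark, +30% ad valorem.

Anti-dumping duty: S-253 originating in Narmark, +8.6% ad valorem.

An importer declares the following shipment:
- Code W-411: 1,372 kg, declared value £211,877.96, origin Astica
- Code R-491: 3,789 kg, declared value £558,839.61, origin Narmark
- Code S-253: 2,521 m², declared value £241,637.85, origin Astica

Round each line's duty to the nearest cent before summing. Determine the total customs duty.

Line 1 (W-411, Astica, 1,372 kg, £211,877.96):
Base rate for W-411 is 9.5%.
Origin Astica qualifies under the Solmark–Astica agreement and W-411 is covered: preferential rate 8.5% applies instead.
Duty = £211,877.96 × 8.5% = £18,009.63.
Line 2 (R-491, Narmark, 3,789 kg, £558,839.61):
Base rate for R-491 is 13.5%.
Additional duty on R-491 from Narmark: +30%. Applied ad valorem rate: 13.5% + 30% = 43.5%.
Duty = £558,839.61 × 43.5% = £243,095.23.
Line 3 (S-253, Astica, 2,521 m², £241,637.85):
Base rate for S-253 is £2.20/m².
Origin Astica qualifies under the Solmark–Astica agreement and S-253 is covered: preferential rate Free applies instead.
The additional-duty order on S-253 targets Narmark, not Astica; it does not apply.
Duty = £241,637.85 × 0% = £0.00.
Total = £18,009.63 + £243,095.23 + £0.00 = £261,104.86.

£261,104.86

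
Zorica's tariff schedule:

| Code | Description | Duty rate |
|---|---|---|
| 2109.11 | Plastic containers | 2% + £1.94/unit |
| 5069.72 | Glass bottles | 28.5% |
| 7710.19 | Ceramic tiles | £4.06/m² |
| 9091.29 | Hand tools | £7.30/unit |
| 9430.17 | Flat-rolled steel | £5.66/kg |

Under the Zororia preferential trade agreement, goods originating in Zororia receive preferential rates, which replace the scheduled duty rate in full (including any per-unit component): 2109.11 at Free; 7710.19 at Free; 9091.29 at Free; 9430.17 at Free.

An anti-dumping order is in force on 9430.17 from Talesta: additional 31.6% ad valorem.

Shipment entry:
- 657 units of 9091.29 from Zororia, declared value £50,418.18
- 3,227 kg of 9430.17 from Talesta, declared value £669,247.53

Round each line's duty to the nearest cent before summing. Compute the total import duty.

£229,747.04

Line 1 (9091.29, Zororia, 657 units, £50,418.18):
Base rate for 9091.29 is £7.30/unit.
Origin Zororia qualifies under the Zorica–Zororia agreement and 9091.29 is covered: preferential rate Free applies instead.
Duty = £50,418.18 × 0% = £0.00.
Line 2 (9430.17, Talesta, 3,227 kg, £669,247.53):
Base rate for 9430.17 is £5.66/kg.
9430.17 has an FTA preferential rate, but origin Talesta is not Zororia; base rate stands.
Additional duty on 9430.17 from Talesta: +31.6% ad valorem. Applied ad valorem rate = 31.6%.
Duty = £669,247.53 × 31.6% + 3,227 × £5.66 = £229,747.04.
Total = £0.00 + £229,747.04 = £229,747.04.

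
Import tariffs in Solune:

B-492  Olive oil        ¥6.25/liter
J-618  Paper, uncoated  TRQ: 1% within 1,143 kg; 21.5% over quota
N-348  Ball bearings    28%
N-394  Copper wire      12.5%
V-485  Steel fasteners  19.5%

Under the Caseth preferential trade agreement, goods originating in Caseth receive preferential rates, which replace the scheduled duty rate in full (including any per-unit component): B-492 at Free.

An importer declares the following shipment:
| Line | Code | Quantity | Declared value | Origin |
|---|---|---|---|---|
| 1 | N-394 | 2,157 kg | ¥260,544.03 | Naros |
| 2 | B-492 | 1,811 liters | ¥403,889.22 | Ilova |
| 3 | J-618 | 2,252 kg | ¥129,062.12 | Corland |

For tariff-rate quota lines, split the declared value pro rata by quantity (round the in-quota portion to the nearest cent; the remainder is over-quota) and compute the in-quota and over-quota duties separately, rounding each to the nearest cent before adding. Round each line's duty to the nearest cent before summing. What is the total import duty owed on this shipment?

¥58,206.51

Line 1 (N-394, Naros, 2,157 kg, ¥260,544.03):
Base rate for N-394 is 12.5%.
Duty = ¥260,544.03 × 12.5% = ¥32,568.00.
Line 2 (B-492, Ilova, 1,811 liters, ¥403,889.22):
Base rate for B-492 is ¥6.25/liter.
B-492 has an FTA preferential rate, but origin Ilova is not Caseth; base rate stands.
Duty = 1,811 × ¥6.25 = ¥11,318.75.
Line 3 (J-618, Corland, 2,252 kg, ¥129,062.12):
Code J-618 is under a tariff-rate quota (threshold 1,143 kg). In-quota: 1,143 kg at 1%; over-quota: 1,109 kg at 21.5%.
Pro-rata value split: in-quota = ¥129,062.12 × 1,143/2,252 = ¥65,505.33; over-quota = ¥129,062.12 − ¥65,505.33 = ¥63,556.79.
In-quota duty = ¥65,505.33 × 1% = ¥655.05. Over-quota duty = ¥63,556.79 × 21.5% = ¥13,664.71.
Line duty = ¥655.05 + ¥13,664.71 = ¥14,319.76.
Total = ¥32,568.00 + ¥11,318.75 + ¥14,319.76 = ¥58,206.51.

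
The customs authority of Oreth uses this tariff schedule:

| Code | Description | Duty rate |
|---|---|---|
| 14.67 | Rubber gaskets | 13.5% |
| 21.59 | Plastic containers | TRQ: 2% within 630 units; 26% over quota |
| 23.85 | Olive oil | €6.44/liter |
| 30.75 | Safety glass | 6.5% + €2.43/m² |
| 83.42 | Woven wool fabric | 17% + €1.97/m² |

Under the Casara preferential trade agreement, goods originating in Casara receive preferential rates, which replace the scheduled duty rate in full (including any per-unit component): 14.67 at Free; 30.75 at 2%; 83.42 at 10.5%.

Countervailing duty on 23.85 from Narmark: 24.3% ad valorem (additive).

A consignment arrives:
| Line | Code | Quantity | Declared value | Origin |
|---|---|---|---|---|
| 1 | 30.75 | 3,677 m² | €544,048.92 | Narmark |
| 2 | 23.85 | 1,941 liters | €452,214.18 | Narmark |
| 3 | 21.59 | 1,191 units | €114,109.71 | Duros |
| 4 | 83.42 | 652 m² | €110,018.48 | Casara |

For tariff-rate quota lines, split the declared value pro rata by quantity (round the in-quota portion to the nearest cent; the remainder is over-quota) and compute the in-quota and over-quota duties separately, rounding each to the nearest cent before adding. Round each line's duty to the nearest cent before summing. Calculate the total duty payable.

€193,420.38

Line 1 (30.75, Narmark, 3,677 m², €544,048.92):
Base rate for 30.75 is 6.5% + €2.43/m².
30.75 has an FTA preferential rate, but origin Narmark is not Casara; base rate stands.
Duty = €544,048.92 × 6.5% + 3,677 × €2.43 = €44,298.29.
Line 2 (23.85, Narmark, 1,941 liters, €452,214.18):
Base rate for 23.85 is €6.44/liter.
Additional duty on 23.85 from Narmark: +24.3% ad valorem. Applied ad valorem rate = 24.3%.
Duty = €452,214.18 × 24.3% + 1,941 × €6.44 = €122,388.09.
Line 3 (21.59, Duros, 1,191 units, €114,109.71):
Code 21.59 is under a tariff-rate quota (threshold 630 units). In-quota: 630 units at 2%; over-quota: 561 units at 26%.
Pro-rata value split: in-quota = €114,109.71 × 630/1,191 = €60,360.30; over-quota = €114,109.71 − €60,360.30 = €53,749.41.
In-quota duty = €60,360.30 × 2% = €1,207.21. Over-quota duty = €53,749.41 × 26% = €13,974.85.
Line duty = €1,207.21 + €13,974.85 = €15,182.06.
Line 4 (83.42, Casara, 652 m², €110,018.48):
Base rate for 83.42 is 17% + €1.97/m².
Origin Casara qualifies under the Oreth–Casara agreement and 83.42 is covered: preferential rate 10.5% applies instead.
Duty = €110,018.48 × 10.5% = €11,551.94.
Total = €44,298.29 + €122,388.09 + €15,182.06 + €11,551.94 = €193,420.38.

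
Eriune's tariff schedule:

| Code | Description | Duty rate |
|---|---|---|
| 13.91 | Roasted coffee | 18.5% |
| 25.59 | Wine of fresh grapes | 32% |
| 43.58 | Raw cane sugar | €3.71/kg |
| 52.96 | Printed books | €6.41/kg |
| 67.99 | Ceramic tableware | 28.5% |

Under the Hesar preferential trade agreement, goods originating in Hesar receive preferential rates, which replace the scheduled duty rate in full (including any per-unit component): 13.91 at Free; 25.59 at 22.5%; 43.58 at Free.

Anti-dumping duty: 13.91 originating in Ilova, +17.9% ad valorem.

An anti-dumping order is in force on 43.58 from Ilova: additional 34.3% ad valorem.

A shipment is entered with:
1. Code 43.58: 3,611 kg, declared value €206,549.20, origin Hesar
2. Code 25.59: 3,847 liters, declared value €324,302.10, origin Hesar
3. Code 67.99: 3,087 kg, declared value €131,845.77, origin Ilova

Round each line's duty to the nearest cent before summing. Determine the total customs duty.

Line 1 (43.58, Hesar, 3,611 kg, €206,549.20):
Base rate for 43.58 is €3.71/kg.
Origin Hesar qualifies under the Eriune–Hesar agreement and 43.58 is covered: preferential rate Free applies instead.
The additional-duty order on 43.58 targets Ilova, not Hesar; it does not apply.
Duty = €206,549.20 × 0% = €0.00.
Line 2 (25.59, Hesar, 3,847 liters, €324,302.10):
Base rate for 25.59 is 32%.
Origin Hesar qualifies under the Eriune–Hesar agreement and 25.59 is covered: preferential rate 22.5% applies instead.
Duty = €324,302.10 × 22.5% = €72,967.97.
Line 3 (67.99, Ilova, 3,087 kg, €131,845.77):
Base rate for 67.99 is 28.5%.
Duty = €131,845.77 × 28.5% = €37,576.04.
Total = €0.00 + €72,967.97 + €37,576.04 = €110,544.01.

€110,544.01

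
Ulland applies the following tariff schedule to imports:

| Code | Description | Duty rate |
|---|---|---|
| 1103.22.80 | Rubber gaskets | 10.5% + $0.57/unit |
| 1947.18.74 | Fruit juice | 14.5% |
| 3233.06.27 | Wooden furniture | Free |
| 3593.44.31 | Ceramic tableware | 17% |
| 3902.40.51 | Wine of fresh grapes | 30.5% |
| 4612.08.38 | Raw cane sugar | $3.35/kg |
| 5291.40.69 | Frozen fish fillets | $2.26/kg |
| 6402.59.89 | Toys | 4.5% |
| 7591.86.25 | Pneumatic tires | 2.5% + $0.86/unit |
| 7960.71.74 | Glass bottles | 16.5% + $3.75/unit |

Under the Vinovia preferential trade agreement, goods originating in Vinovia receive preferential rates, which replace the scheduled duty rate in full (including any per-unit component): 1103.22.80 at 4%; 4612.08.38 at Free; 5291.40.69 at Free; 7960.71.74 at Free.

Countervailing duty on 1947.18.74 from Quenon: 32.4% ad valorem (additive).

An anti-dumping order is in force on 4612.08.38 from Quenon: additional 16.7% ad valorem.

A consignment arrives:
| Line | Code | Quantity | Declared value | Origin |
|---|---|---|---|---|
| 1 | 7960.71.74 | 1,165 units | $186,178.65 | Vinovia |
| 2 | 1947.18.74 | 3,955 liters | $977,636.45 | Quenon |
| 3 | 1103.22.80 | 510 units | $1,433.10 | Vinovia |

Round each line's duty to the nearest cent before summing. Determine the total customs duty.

$458,568.82

Line 1 (7960.71.74, Vinovia, 1,165 units, $186,178.65):
Base rate for 7960.71.74 is 16.5% + $3.75/unit.
Origin Vinovia qualifies under the Ulland–Vinovia agreement and 7960.71.74 is covered: preferential rate Free applies instead.
Duty = $186,178.65 × 0% = $0.00.
Line 2 (1947.18.74, Quenon, 3,955 liters, $977,636.45):
Base rate for 1947.18.74 is 14.5%.
Additional duty on 1947.18.74 from Quenon: +32.4%. Applied ad valorem rate: 14.5% + 32.4% = 46.9%.
Duty = $977,636.45 × 46.9% = $458,511.50.
Line 3 (1103.22.80, Vinovia, 510 units, $1,433.10):
Base rate for 1103.22.80 is 10.5% + $0.57/unit.
Origin Vinovia qualifies under the Ulland–Vinovia agreement and 1103.22.80 is covered: preferential rate 4% applies instead.
Duty = $1,433.10 × 4% = $57.32.
Total = $0.00 + $458,511.50 + $57.32 = $458,568.82.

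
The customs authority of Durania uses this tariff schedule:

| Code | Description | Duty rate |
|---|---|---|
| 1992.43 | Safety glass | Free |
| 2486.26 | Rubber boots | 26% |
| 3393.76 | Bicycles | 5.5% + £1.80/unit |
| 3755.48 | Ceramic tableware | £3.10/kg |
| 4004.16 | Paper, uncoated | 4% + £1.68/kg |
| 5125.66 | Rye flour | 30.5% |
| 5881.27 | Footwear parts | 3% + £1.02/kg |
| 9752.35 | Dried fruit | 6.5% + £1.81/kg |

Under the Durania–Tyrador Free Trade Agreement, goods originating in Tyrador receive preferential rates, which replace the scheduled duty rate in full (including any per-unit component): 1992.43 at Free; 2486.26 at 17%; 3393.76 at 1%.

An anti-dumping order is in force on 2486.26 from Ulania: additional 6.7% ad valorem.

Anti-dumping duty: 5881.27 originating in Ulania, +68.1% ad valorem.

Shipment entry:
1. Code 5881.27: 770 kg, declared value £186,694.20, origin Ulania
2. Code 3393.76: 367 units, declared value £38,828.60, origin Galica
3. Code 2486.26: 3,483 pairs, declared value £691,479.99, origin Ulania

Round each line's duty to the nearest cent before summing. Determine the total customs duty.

Line 1 (5881.27, Ulania, 770 kg, £186,694.20):
Base rate for 5881.27 is 3% + £1.02/kg.
Additional duty on 5881.27 from Ulania: +68.1%. Applied ad valorem rate: 3% + 68.1% = 71.1%.
Duty = £186,694.20 × 71.1% + 770 × £1.02 = £133,524.98.
Line 2 (3393.76, Galica, 367 units, £38,828.60):
Base rate for 3393.76 is 5.5% + £1.80/unit.
3393.76 has an FTA preferential rate, but origin Galica is not Tyrador; base rate stands.
Duty = £38,828.60 × 5.5% + 367 × £1.80 = £2,796.17.
Line 3 (2486.26, Ulania, 3,483 pairs, £691,479.99):
Base rate for 2486.26 is 26%.
2486.26 has an FTA preferential rate, but origin Ulania is not Tyrador; base rate stands.
Additional duty on 2486.26 from Ulania: +6.7%. Applied ad valorem rate: 26% + 6.7% = 32.7%.
Duty = £691,479.99 × 32.7% = £226,113.96.
Total = £133,524.98 + £2,796.17 + £226,113.96 = £362,435.11.

£362,435.11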